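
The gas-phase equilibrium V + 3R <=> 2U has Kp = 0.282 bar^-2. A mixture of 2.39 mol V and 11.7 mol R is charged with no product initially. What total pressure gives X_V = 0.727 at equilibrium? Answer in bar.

P = 5.2 bar

Let X = conversion of V (basis 2.39 mol V); extent of reaction ξ = 2.39X.
Moles: n_V = 2.39 − 2.39X; n_R = 11.7 − 7.17X; n_U = 4.78X.
Summing: n_T = 14.1 − 4.78X.
Kp = p_U^2 / (p_V p_R^3) with p_i = (n_i/n_T)·P.
At X = 0.727: the mole-fraction product g(X) = Π y_i^ν_i = 7.638. Since Kp = g(X)·P^{-2}, P = (g/Kp)^(1/2) = (7.638/0.282)^(1/2) = 5.2 bar.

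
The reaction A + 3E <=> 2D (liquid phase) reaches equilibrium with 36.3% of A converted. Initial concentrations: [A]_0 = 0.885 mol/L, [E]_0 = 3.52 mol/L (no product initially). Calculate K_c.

K_c = 0.0438 (mol/L)^-2

Let X = conversion of A.
Concentrations: [A] = 0.885 − 0.885X; [E] = 3.52 − 2.66X; [D] = 1.77X.
At X = 0.363: [A] = 0.564, [E] = 2.56, [D] = 0.643.
K_c = [D]^2 / ([A] [E]^3) = 0.0438 (mol/L)^-2.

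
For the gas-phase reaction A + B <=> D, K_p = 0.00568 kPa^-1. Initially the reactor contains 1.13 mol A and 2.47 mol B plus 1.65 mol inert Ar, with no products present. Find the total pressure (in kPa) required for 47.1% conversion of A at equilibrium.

P = 382 kPa

Let X = conversion of A (basis 1.13 mol A); extent of reaction ξ = 1.13X.
At extent ξ: n_A = 1.13 − 1.13X; n_B = 2.47 − 1.13X; n_D = 1.13X; n_I = 1.65 (inert).
n_T = Σnᵢ = 5.25 − 1.13X.
K_p = p_D / (p_A p_B) with p_i = (n_i/n_T)·P.
At X = 0.471: the mole-fraction product g(X) = Π y_i^ν_i = 2.168. Since K_p = g(X)·P^{-1}, P = (g/K_p)^(1/1) = (2.168/0.00568)^(1/1) = 382 kPa.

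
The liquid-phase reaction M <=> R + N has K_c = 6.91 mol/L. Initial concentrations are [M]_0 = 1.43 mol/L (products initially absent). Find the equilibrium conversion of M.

Let X = conversion of M; extent ξ = 1.43·X mol/L.
Concentrations: [M] = 1.43 − 1.43X; [R] = 1.43X; [N] = 1.43X.
K_c = [R] [N] / ([M]).
This equals 6.91 at X = 0.850 (the root in 0 < X < 1).

X = 0.850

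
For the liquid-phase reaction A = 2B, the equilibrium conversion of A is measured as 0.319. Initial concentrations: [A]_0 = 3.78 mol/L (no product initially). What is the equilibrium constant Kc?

Kc = 2.26 mol/L

Let X = conversion of A.
Concentrations: [A] = 3.78 − 3.78X; [B] = 7.56X.
At X = 0.319: [A] = 2.57, [B] = 2.41.
Kc = [B]^2 / ([A]) = 2.26 mol/L.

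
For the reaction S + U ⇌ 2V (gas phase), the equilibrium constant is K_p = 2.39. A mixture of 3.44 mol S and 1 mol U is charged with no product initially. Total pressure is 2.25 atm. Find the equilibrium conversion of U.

X = 0.700

Take 1 mol U as basis and let X be its fractional conversion, so ξ = X.
Mole table: n_S = 3.44 − X; n_U = 1 − X; n_V = 2X.
Total moles n_T = 4.44 (Δν = 0, constant).
Mole fractions y_i = n_i/n_T; K_p = p_V^2 / (p_S p_U) with p_i = y_i·P.
Equating to 2.39 and solving on 0 < X < 1: X = 0.700.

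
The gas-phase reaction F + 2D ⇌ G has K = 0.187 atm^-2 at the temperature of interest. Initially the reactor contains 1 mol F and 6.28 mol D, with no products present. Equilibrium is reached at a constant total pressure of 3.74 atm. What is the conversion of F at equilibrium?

Basis: 1 mol F initially; let X = conversion of F. Extent ξ = X.
Mole table: n_F = 1 − X; n_D = 6.28 − 2X; n_G = X.
n_T = Σnᵢ = 7.28 − 2X.
y_i = n_i/n_T, p_i = y_i·P. K = p_G / (p_F p_D^2).
This yields a degree-3 equation in X; solving on (0,1), X = 0.645.

X = 0.645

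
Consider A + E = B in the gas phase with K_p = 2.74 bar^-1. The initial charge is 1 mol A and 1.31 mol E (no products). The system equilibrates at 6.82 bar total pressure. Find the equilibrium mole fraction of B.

Take 1 mol A as basis and let X be its fractional conversion, so ξ = X.
Mole table: n_A = 1 − X; n_E = 1.31 − X; n_B = X.
n_T = Σnᵢ = 2.31 − X.
With p_i = (n_i/n_T)P, K_p = p_B / (p_A p_E).
Substituting and setting equal to 2.74 bar^-1 gives a polynomial in X; the root in (0,1) is X = 0.854.
Then n_B = 0.854, n_T = 1.46, so y_B = 0.587.

y_B = 0.587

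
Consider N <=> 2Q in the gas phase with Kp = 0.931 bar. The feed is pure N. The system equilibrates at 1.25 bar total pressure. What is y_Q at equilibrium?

Take 1 mol N as basis and let X be its fractional conversion, so ξ = X.
Species balance: n_N = 1 − X; n_Q = 2X.
Summing: n_T = 1 + X.
y_i = n_i/n_T, p_i = y_i·P. Kp = p_Q^2 / (p_N).
Substituting and setting equal to 0.931 bar gives a polynomial in X; the root in (0,1) is X = 0.396.
Then n_Q = 0.792, n_T = 1.4, so y_Q = 0.568.

y_Q = 0.568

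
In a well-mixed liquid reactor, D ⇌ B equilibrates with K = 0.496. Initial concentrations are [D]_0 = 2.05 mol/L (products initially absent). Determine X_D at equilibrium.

X = 0.332

Let X = conversion of D; extent ξ = 2.05·X mol/L.
Concentrations: [D] = 2.05 − 2.05X; [B] = 2.05X.
K = [B] / ([D]).
This equals 0.496 at X = 0.332 (the root in 0 < X < 1).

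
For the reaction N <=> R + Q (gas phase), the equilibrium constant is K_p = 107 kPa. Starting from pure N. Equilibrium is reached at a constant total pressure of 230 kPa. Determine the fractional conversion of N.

X = 0.563

Basis: 1 mol N initially; let X = conversion of N. Extent ξ = X.
At extent ξ: n_N = 1 − X; n_R = X; n_Q = X.
Total moles n_T = 1 + X.
Mole fractions y_i = n_i/n_T; K_p = p_R p_Q / (p_N) with p_i = y_i·P.
Setting this equal to 107 kPa and taking the physical root (0 < X < 1) gives X = 0.563.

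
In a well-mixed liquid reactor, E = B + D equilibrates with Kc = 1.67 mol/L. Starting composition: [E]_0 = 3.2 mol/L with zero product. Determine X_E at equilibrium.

Let X = conversion of E; extent ξ = 3.2·X mol/L.
Concentrations: [E] = 3.2 − 3.2X; [B] = 3.2X; [D] = 3.2X.
Kc = [B] [D] / ([E]).
Setting equal to 1.67 and solving for X on (0,1) gives X = 0.507.

X = 0.507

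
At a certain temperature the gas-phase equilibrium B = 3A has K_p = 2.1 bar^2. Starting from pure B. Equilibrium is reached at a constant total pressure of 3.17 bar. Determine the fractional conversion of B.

Let X = conversion of B (basis 1 mol B); extent of reaction ξ = X.
Species balance: n_B = 1 − X; n_A = 3X.
Summing: n_T = 1 + 2X.
y_i = n_i/n_T, p_i = y_i·P. K_p = p_A^3 / (p_B).
Substituting and setting equal to 2.1 bar^2 gives a polynomial in X; the root in (0,1) is X = 0.234.

X = 0.234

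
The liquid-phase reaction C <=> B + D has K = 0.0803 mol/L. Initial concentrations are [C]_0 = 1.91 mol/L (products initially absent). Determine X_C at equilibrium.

X = 0.185

Let X = conversion of C; extent ξ = 1.91·X mol/L.
Concentrations: [C] = 1.91 − 1.91X; [B] = 1.91X; [D] = 1.91X.
K = [B] [D] / ([C]).
Solving K = 0.0803 for X ∈ (0,1): X = 0.185.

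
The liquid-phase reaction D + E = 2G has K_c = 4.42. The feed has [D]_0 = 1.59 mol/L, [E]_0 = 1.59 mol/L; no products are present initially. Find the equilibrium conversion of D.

X = 0.512

Let X = conversion of D; extent ξ = 1.59·X mol/L.
Concentrations: [D] = 1.59 − 1.59X; [E] = 1.59 − 1.59X; [G] = 3.18X.
K_c = [G]^2 / ([D] [E]).
Solving K_c = 4.42 for X ∈ (0,1): X = 0.512.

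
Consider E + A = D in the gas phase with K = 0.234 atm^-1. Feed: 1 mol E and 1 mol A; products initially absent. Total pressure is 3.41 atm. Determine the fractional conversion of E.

Basis: 1 mol E initially; let X = conversion of E. Extent ξ = X.
Moles: n_E = 1 − X; n_A = 1 − X; n_D = X.
Summing: n_T = 2 − X.
y_i = n_i/n_T, p_i = y_i·P. K = p_D / (p_E p_A).
Substituting and setting equal to 0.234 atm^-1 gives a polynomial in X; the root in (0,1) is X = 0.254.

X = 0.254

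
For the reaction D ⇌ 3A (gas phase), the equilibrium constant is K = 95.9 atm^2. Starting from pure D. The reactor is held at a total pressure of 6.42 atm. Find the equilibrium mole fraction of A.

Basis: 1 mol D initially; let X = conversion of D. Extent ξ = X.
Moles: n_D = 1 − X; n_A = 3X.
n_T = Σnᵢ = 1 + 2X.
With p_i = (n_i/n_T)P, K = p_A^3 / (p_D).
Setting this equal to 95.9 atm^2 and taking the physical root (0 < X < 1) gives X = 0.555.
Then n_A = 1.66, n_T = 2.11, so y_A = 0.789.

y_A = 0.789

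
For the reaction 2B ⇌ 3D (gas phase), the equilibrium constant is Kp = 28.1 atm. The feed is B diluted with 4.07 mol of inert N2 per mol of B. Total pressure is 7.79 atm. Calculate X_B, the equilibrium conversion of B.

X = 0.737

Let X = conversion of B (basis 1 mol B); extent of reaction ξ = 0.5X.
Species balance: n_B = 1 − X; n_D = 1.5X; n_I = 4.07 (inert).
n_T = Σnᵢ = 5.07 + 0.5X.
Mole fractions y_i = n_i/n_T; Kp = p_D^3 / (p_B^2) with p_i = y_i·P.
Setting this equal to 28.1 atm and taking the physical root (0 < X < 1) gives X = 0.737.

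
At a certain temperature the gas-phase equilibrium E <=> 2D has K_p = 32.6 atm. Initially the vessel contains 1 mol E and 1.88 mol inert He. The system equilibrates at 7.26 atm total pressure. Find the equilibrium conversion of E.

X = 0.833

Take 1 mol E as basis and let X be its fractional conversion, so ξ = X.
Mole table: n_E = 1 − X; n_D = 2X; n_I = 1.88 (inert).
n_T = Σnᵢ = 2.88 + X.
Mole fractions y_i = n_i/n_T; K_p = p_D^2 / (p_E) with p_i = y_i·P.
Substituting and setting equal to 32.6 atm gives a polynomial in X; the root in (0,1) is X = 0.833.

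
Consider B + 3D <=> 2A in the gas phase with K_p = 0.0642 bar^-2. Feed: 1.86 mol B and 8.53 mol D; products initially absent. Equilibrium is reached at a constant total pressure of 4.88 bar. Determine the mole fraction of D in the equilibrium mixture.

Let X = conversion of B (basis 1.86 mol B); extent of reaction ξ = 1.86X.
Mole table: n_B = 1.86 − 1.86X; n_D = 8.53 − 5.58X; n_A = 3.72X.
n_T = Σnᵢ = 10.4 − 3.72X.
y_i = n_i/n_T, p_i = y_i·P. K_p = p_A^2 / (p_B p_D^3).
Substituting and setting equal to 0.0642 bar^-2 gives a polynomial in X; the root in (0,1) is X = 0.508.
Then n_D = 5.69, n_T = 8.5, so y_D = 0.670.

y_D = 0.670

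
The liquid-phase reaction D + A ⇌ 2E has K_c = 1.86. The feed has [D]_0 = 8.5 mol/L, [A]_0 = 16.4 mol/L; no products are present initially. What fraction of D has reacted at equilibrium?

Let X = conversion of D; extent ξ = 8.5·X mol/L.
Concentrations: [D] = 8.5 − 8.5X; [A] = 16.4 − 8.5X; [E] = 17X.
K_c = [E]^2 / ([D] [A]).
Setting equal to 1.86 and solving for X on (0,1) gives X = 0.543.

X = 0.543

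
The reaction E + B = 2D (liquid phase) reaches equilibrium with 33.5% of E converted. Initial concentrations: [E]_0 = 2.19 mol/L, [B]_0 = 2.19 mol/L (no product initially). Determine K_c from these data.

Let X = conversion of E.
Concentrations: [E] = 2.19 − 2.19X; [B] = 2.19 − 2.19X; [D] = 4.38X.
At X = 0.335: [E] = 1.46, [B] = 1.46, [D] = 1.47.
K_c = [D]^2 / ([E] [B]) = 1.02.

K_c = 1.02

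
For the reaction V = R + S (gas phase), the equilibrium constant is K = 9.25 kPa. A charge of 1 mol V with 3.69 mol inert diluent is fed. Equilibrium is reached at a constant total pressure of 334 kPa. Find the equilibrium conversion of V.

X = 0.309

Basis: 1 mol V initially; let X = conversion of V. Extent ξ = X.
Mole table: n_V = 1 − X; n_R = X; n_S = X; n_I = 3.69 (inert).
n_T = Σnᵢ = 4.69 + X.
y_i = n_i/n_T, p_i = y_i·P. K = p_R p_S / (p_V).
Setting this equal to 9.25 kPa and taking the physical root (0 < X < 1) gives X = 0.309.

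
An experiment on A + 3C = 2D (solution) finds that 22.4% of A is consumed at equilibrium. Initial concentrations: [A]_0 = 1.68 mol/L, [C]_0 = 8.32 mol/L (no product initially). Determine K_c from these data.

K_c = 0.00117 (mol/L)^-2

Let X = conversion of A.
Concentrations: [A] = 1.68 − 1.68X; [C] = 8.32 − 5.04X; [D] = 3.36X.
At X = 0.224: [A] = 1.3, [C] = 7.19, [D] = 0.753.
K_c = [D]^2 / ([A] [C]^3) = 0.00117 (mol/L)^-2.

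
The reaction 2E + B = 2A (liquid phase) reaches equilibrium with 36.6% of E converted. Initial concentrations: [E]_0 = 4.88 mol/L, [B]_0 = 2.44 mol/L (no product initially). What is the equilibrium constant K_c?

Let X = conversion of E.
Concentrations: [E] = 4.88 − 4.88X; [B] = 2.44 − 2.44X; [A] = 4.88X.
At X = 0.366: [E] = 3.09, [B] = 1.55, [A] = 1.79.
K_c = [A]^2 / ([E]^2 [B]) = 0.215 L/mol.

K_c = 0.215 L/mol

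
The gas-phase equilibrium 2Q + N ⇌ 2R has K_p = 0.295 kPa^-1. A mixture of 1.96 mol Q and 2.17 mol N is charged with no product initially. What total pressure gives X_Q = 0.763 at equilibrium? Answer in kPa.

P = 83.6 kPa

Take 1.96 mol Q as basis and let X be its fractional conversion, so ξ = 0.98X.
Species balance: n_Q = 1.96 − 1.96X; n_N = 2.17 − 0.98X; n_R = 1.96X.
Summing: n_T = 4.13 − 0.98X.
K_p = p_R^2 / (p_Q^2 p_N) with p_i = (n_i/n_T)·P.
At X = 0.763: the mole-fraction product g(X) = Π y_i^ν_i = 24.65. Since K_p = g(X)·P^{-1}, P = (g/K_p)^(1/1) = (24.65/0.295)^(1/1) = 83.6 kPa.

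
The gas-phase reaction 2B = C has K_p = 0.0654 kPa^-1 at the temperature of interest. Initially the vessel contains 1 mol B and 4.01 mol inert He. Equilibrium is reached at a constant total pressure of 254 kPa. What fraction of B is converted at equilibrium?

Let X = conversion of B (basis 1 mol B); extent of reaction ξ = 0.5X.
Species balance: n_B = 1 − X; n_C = 0.5X; n_I = 4.01 (inert).
Total moles n_T = 5.01 − 0.5X.
With p_i = (n_i/n_T)P, K_p = p_C / (p_B^2).
Equating to 0.0654 kPa^-1 and solving on 0 < X < 1: X = 0.689.

X = 0.689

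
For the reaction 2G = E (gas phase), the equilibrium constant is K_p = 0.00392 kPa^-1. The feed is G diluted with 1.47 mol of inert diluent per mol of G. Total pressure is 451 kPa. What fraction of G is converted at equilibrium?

Basis: 1 mol G initially; let X = conversion of G. Extent ξ = 0.5X.
Moles: n_G = 1 − X; n_E = 0.5X; n_I = 1.47 (inert).
Summing: n_T = 2.47 − 0.5X.
Mole fractions y_i = n_i/n_T; K_p = p_E / (p_G^2) with p_i = y_i·P.
Substituting and setting equal to 0.00392 kPa^-1 gives a polynomial in X; the root in (0,1) is X = 0.460.

X = 0.460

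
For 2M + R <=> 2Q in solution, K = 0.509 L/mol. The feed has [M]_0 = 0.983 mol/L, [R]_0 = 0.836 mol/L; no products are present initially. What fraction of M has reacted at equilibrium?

Let X = conversion of M; extent ξ = 0.983X/2 mol/L.
Concentrations: [M] = 0.983 − 0.983X; [R] = 0.836 − 0.491X; [Q] = 0.983X.
K = [Q]^2 / ([M]^2 [R]).
Equating to 0.509 L/mol: the physical root is X = 0.366.

X = 0.366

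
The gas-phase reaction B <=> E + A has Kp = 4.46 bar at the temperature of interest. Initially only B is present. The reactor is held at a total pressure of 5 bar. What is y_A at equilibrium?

Basis: 1 mol B initially; let X = conversion of B. Extent ξ = X.
Mole table: n_B = 1 − X; n_E = X; n_A = X.
Total moles n_T = 1 + X.
With p_i = (n_i/n_T)P, Kp = p_E p_A / (p_B).
Equating to 4.46 bar and solving on 0 < X < 1: X = 0.687.
Then n_A = 0.687, n_T = 1.69, so y_A = 0.407.

y_A = 0.407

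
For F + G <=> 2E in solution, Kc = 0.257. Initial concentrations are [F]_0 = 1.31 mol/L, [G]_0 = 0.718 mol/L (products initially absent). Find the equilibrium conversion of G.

X = 0.270

Let X = conversion of G; extent ξ = 0.718·X mol/L.
Concentrations: [F] = 1.31 − 0.718X; [G] = 0.718 − 0.718X; [E] = 1.44X.
Kc = [E]^2 / ([F] [G]).
Setting equal to 0.257 and solving for X on (0,1) gives X = 0.270.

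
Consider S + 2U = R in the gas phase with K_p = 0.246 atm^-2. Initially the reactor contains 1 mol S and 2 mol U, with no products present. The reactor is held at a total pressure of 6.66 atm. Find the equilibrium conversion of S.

Take 1 mol S as basis and let X be its fractional conversion, so ξ = X.
Mole table: n_S = 1 − X; n_U = 2 − 2X; n_R = X.
Summing: n_T = 3 − 2X.
With p_i = (n_i/n_T)P, K_p = p_R / (p_S p_U^2).
Equating to 0.246 atm^-2 and solving on 0 < X < 1: X = 0.650.

X = 0.650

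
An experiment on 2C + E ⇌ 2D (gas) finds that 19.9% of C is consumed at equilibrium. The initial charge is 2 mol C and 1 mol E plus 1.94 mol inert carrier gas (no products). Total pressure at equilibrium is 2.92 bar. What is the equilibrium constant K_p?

K_p = 0.125 bar^-1

Basis: 2 mol C initially; let X = conversion of C. Extent ξ = X.
At extent ξ: n_C = 2 − 2X; n_E = 1 − X; n_D = 2X; n_I = 1.94 (inert).
n_T = Σnᵢ = 4.94 − X.
At X = 0.199: n_C = 1.6, n_E = 0.801, n_D = 0.398, n_T = 4.74.
p_i = (n_i/n_T)·P. K_p = p_D^2 / (p_C^2 p_E) = 0.125 bar^-1.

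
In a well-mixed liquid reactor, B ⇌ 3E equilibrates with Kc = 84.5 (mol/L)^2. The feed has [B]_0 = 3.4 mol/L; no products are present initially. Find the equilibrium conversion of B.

X = 0.510

Let X = conversion of B; extent ξ = 3.4·X mol/L.
Concentrations: [B] = 3.4 − 3.4X; [E] = 10.2X.
Kc = [E]^3 / ([B]).
Setting equal to 84.5 and solving for X on (0,1) gives X = 0.510.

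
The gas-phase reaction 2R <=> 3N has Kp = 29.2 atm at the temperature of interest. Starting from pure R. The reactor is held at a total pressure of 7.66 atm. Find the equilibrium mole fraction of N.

y_N = 0.700

Let X = conversion of R (basis 1 mol R); extent of reaction ξ = 0.5X.
Moles: n_R = 1 − X; n_N = 1.5X.
Summing: n_T = 1 + 0.5X.
Mole fractions y_i = n_i/n_T; Kp = p_N^3 / (p_R^2) with p_i = y_i·P.
Equating to 29.2 atm and solving on 0 < X < 1: X = 0.609.
Then n_N = 0.913, n_T = 1.3, so y_N = 0.700.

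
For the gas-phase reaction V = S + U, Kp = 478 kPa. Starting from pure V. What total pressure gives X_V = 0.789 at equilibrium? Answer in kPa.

Take 1 mol V as basis and let X be its fractional conversion, so ξ = X.
Species balance: n_V = 1 − X; n_S = X; n_U = X.
Summing: n_T = 1 + X.
Kp = p_S p_U / (p_V) with p_i = (n_i/n_T)·P.
At X = 0.789: the mole-fraction product g(X) = Π y_i^ν_i = 1.649. Since Kp = g(X)·P^{1}, P = (Kp/g)^(1/1) = (478/1.649)^(1/1) = 290 kPa.

P = 290 kPa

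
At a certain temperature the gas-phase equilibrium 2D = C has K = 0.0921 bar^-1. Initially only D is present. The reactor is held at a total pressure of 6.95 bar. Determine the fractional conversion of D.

Let X = conversion of D (basis 1 mol D); extent of reaction ξ = 0.5X.
Mole table: n_D = 1 − X; n_C = 0.5X.
Summing: n_T = 1 − 0.5X.
Mole fractions y_i = n_i/n_T; K = p_C / (p_D^2) with p_i = y_i·P.
This yields a degree-2 equation in X; solving on (0,1), X = 0.470.

X = 0.470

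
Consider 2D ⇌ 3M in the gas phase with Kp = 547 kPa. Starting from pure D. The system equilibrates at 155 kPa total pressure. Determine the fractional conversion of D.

Basis: 1 mol D initially; let X = conversion of D. Extent ξ = 0.5X.
Species balance: n_D = 1 − X; n_M = 1.5X.
n_T = Σnᵢ = 1 + 0.5X.
Mole fractions y_i = n_i/n_T; Kp = p_M^3 / (p_D^2) with p_i = y_i·P.
Substituting and setting equal to 547 kPa gives a polynomial in X; the root in (0,1) is X = 0.601.

X = 0.601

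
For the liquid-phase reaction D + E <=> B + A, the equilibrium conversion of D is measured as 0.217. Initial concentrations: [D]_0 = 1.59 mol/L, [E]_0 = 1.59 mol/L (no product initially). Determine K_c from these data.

Let X = conversion of D.
Concentrations: [D] = 1.59 − 1.59X; [E] = 1.59 − 1.59X; [B] = 1.59X; [A] = 1.59X.
At X = 0.217: [D] = 1.24, [E] = 1.24, [B] = 0.345, [A] = 0.345.
K_c = [B] [A] / ([D] [E]) = 0.0768.

K_c = 0.0768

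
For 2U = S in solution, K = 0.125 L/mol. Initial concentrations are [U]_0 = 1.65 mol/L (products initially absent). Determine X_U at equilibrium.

X = 0.239

Let X = conversion of U; extent ξ = 1.65X/2 mol/L.
Concentrations: [U] = 1.65 − 1.65X; [S] = 0.825X.
K = [S] / ([U]^2).
Setting equal to 0.125 and solving for X on (0,1) gives X = 0.239.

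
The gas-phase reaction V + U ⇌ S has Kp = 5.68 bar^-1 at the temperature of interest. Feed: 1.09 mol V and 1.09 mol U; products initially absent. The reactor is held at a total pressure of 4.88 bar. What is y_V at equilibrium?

Basis: 1.09 mol V initially; let X = conversion of V. Extent ξ = 1.09X.
At extent ξ: n_V = 1.09 − 1.09X; n_U = 1.09 − 1.09X; n_S = 1.09X.
Summing: n_T = 2.18 − 1.09X.
Mole fractions y_i = n_i/n_T; Kp = p_S / (p_V p_U) with p_i = y_i·P.
This yields a degree-2 equation in X; solving on (0,1), X = 0.813.
Then n_V = 0.203, n_T = 1.29, so y_V = 0.157.

y_V = 0.157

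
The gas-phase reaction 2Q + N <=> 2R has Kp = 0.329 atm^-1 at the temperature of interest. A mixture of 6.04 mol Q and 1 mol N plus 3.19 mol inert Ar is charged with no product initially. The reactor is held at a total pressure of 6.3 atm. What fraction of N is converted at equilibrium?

X = 0.651

Let X = conversion of N (basis 1 mol N); extent of reaction ξ = X.
Moles: n_Q = 6.04 − 2X; n_N = 1 − X; n_R = 2X; n_I = 3.19 (inert).
Summing: n_T = 10.2 − X.
y_i = n_i/n_T, p_i = y_i·P. Kp = p_R^2 / (p_Q^2 p_N).
Equating to 0.329 atm^-1 and solving on 0 < X < 1: X = 0.651.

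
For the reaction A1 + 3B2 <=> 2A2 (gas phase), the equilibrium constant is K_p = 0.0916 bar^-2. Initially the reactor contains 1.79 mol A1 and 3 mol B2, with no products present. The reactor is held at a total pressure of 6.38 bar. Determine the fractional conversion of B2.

Take 3 mol B2 as basis and let X be its fractional conversion, so ξ = X.
Species balance: n_A1 = 1.79 − X; n_B2 = 3 − 3X; n_A2 = 2X.
n_T = Σnᵢ = 4.79 − 2X.
With p_i = (n_i/n_T)P, K_p = p_A2^2 / (p_A1 p_B2^3).
Setting this equal to 0.0916 bar^-2 and taking the physical root (0 < X < 1) gives X = 0.513.

X = 0.513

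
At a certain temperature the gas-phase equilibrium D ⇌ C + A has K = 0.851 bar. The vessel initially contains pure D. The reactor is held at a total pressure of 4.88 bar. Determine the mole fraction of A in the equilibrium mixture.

y_A = 0.278

Take 1 mol D as basis and let X be its fractional conversion, so ξ = X.
At extent ξ: n_D = 1 − X; n_C = X; n_A = X.
n_T = Σnᵢ = 1 + X.
Mole fractions y_i = n_i/n_T; K = p_C p_A / (p_D) with p_i = y_i·P.
Substituting and setting equal to 0.851 bar gives a polynomial in X; the root in (0,1) is X = 0.385.
Then n_A = 0.385, n_T = 1.39, so y_A = 0.278.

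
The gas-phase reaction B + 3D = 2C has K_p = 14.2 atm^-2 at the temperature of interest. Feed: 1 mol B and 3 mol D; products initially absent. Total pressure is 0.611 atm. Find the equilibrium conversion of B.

Let X = conversion of B (basis 1 mol B); extent of reaction ξ = X.
Species balance: n_B = 1 − X; n_D = 3 − 3X; n_C = 2X.
Summing: n_T = 4 − 2X.
y_i = n_i/n_T, p_i = y_i·P. K_p = p_C^2 / (p_B p_D^3).
Setting this equal to 14.2 atm^-2 and taking the physical root (0 < X < 1) gives X = 0.499.

X = 0.499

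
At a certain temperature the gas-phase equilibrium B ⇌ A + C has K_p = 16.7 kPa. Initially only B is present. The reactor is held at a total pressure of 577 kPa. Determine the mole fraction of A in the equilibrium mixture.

y_A = 0.144

Take 1 mol B as basis and let X be its fractional conversion, so ξ = X.
At extent ξ: n_B = 1 − X; n_A = X; n_C = X.
Total moles n_T = 1 + X.
Mole fractions y_i = n_i/n_T; K_p = p_A p_C / (p_B) with p_i = y_i·P.
Equating to 16.7 kPa and solving on 0 < X < 1: X = 0.168.
Then n_A = 0.168, n_T = 1.17, so y_A = 0.144.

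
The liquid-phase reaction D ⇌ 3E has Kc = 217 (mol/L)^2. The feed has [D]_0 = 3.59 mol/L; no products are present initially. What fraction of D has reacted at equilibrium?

Let X = conversion of D; extent ξ = 3.59·X mol/L.
Concentrations: [D] = 3.59 − 3.59X; [E] = 10.8X.
Kc = [E]^3 / ([D]).
Solving Kc = 217 for X ∈ (0,1): X = 0.619.

X = 0.619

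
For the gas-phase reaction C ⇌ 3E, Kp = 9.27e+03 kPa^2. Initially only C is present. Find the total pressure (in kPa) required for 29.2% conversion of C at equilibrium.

Basis: 1 mol C initially; let X = conversion of C. Extent ξ = X.
Moles: n_C = 1 − X; n_E = 3X.
Summing: n_T = 1 + 2X.
Kp = p_E^3 / (p_C) with p_i = (n_i/n_T)·P.
At X = 0.292: the mole-fraction product g(X) = Π y_i^ν_i = 0.3784. Since Kp = g(X)·P^{2}, P = (Kp/g)^(1/2) = (9.27e+03/0.3784)^(1/2) = 157 kPa.

P = 157 kPa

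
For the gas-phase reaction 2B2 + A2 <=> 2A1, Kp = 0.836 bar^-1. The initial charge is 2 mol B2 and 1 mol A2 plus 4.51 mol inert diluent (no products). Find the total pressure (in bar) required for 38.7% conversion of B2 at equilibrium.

Let X = conversion of B2 (basis 2 mol B2); extent of reaction ξ = X.
Mole table: n_B2 = 2 − 2X; n_A2 = 1 − X; n_A1 = 2X; n_I = 4.51 (inert).
n_T = Σnᵢ = 7.51 − X.
Kp = p_A1^2 / (p_B2^2 p_A2) with p_i = (n_i/n_T)·P.
At X = 0.387: the mole-fraction product g(X) = Π y_i^ν_i = 4.631. Since Kp = g(X)·P^{-1}, P = (g/Kp)^(1/1) = (4.631/0.836)^(1/1) = 5.54 bar.

P = 5.54 bar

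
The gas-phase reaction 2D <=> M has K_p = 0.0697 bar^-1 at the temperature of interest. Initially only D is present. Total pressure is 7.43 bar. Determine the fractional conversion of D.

X = 0.429

Take 1 mol D as basis and let X be its fractional conversion, so ξ = 0.5X.
Species balance: n_D = 1 − X; n_M = 0.5X.
Summing: n_T = 1 − 0.5X.
With p_i = (n_i/n_T)P, K_p = p_M / (p_D^2).
Substituting and setting equal to 0.0697 bar^-1 gives a polynomial in X; the root in (0,1) is X = 0.429.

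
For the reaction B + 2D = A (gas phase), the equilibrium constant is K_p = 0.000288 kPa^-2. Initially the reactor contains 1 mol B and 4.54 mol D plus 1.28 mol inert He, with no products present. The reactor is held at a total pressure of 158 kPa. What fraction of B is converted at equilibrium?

X = 0.706

Take 1 mol B as basis and let X be its fractional conversion, so ξ = X.
Mole table: n_B = 1 − X; n_D = 4.54 − 2X; n_A = X; n_I = 1.28 (inert).
Total moles n_T = 6.82 − 2X.
y_i = n_i/n_T, p_i = y_i·P. K_p = p_A / (p_B p_D^2).
Setting this equal to 0.000288 kPa^-2 and taking the physical root (0 < X < 1) gives X = 0.706.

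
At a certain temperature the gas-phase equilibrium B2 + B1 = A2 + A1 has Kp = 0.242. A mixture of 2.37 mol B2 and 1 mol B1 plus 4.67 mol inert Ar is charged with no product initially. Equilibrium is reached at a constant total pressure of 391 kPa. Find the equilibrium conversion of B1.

Take 1 mol B1 as basis and let X be its fractional conversion, so ξ = X.
Species balance: n_B2 = 2.37 − X; n_B1 = 1 − X; n_A2 = X; n_A1 = X; n_I = 4.67 (inert).
Total moles n_T = 8.04 (Δν = 0, constant).
y_i = n_i/n_T, p_i = y_i·P. Kp = p_A2 p_A1 / (p_B2 p_B1).
This yields a degree-2 equation in X; solving on (0,1), X = 0.485.

X = 0.485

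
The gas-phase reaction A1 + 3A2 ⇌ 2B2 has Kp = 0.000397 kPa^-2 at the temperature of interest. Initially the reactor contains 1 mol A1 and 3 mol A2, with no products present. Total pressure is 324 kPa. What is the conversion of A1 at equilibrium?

X = 0.674

Basis: 1 mol A1 initially; let X = conversion of A1. Extent ξ = X.
At extent ξ: n_A1 = 1 − X; n_A2 = 3 − 3X; n_B2 = 2X.
Summing: n_T = 4 − 2X.
With p_i = (n_i/n_T)P, Kp = p_B2^2 / (p_A1 p_A2^3).
Setting this equal to 0.000397 kPa^-2 and taking the physical root (0 < X < 1) gives X = 0.674.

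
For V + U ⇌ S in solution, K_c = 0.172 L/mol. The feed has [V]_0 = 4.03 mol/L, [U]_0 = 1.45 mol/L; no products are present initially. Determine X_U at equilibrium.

Let X = conversion of U; extent ξ = 1.45·X mol/L.
Concentrations: [V] = 4.03 − 1.45X; [U] = 1.45 − 1.45X; [S] = 1.45X.
K_c = [S] / ([V] [U]).
Solving K_c = 0.172 for X ∈ (0,1): X = 0.375.

X = 0.375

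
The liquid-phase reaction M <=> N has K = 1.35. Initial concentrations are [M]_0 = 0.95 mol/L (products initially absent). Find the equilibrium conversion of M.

Let X = conversion of M; extent ξ = 0.95·X mol/L.
Concentrations: [M] = 0.95 − 0.95X; [N] = 0.95X.
K = [N] / ([M]).
Equating to 1.35: the physical root is X = 0.574.

X = 0.574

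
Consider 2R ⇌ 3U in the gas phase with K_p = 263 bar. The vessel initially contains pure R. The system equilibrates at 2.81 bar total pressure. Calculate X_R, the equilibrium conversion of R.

X = 0.871

Take 1 mol R as basis and let X be its fractional conversion, so ξ = 0.5X.
Moles: n_R = 1 − X; n_U = 1.5X.
Summing: n_T = 1 + 0.5X.
Mole fractions y_i = n_i/n_T; K_p = p_U^3 / (p_R^2) with p_i = y_i·P.
Setting this equal to 263 bar and taking the physical root (0 < X < 1) gives X = 0.871.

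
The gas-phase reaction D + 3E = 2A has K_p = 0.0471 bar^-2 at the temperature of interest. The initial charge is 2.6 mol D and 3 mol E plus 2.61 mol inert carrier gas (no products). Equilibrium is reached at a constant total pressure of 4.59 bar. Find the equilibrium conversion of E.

Basis: 3 mol E initially; let X = conversion of E. Extent ξ = X.
Species balance: n_D = 2.6 − X; n_E = 3 − 3X; n_A = 2X; n_I = 2.61 (inert).
Summing: n_T = 8.21 − 2X.
y_i = n_i/n_T, p_i = y_i·P. K_p = p_A^2 / (p_D p_E^3).
Equating to 0.0471 bar^-2 and solving on 0 < X < 1: X = 0.301.

X = 0.301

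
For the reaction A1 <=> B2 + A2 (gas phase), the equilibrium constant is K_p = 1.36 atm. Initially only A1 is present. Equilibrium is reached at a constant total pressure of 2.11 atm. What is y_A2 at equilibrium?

y_A2 = 0.385

Take 1 mol A1 as basis and let X be its fractional conversion, so ξ = X.
Species balance: n_A1 = 1 − X; n_B2 = X; n_A2 = X.
n_T = Σnᵢ = 1 + X.
Mole fractions y_i = n_i/n_T; K_p = p_B2 p_A2 / (p_A1) with p_i = y_i·P.
Setting this equal to 1.36 atm and taking the physical root (0 < X < 1) gives X = 0.626.
Then n_A2 = 0.626, n_T = 1.63, so y_A2 = 0.385.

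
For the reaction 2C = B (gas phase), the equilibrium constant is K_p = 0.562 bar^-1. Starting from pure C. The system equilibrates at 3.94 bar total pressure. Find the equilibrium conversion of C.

Take 1 mol C as basis and let X be its fractional conversion, so ξ = 0.5X.
Species balance: n_C = 1 − X; n_B = 0.5X.
Total moles n_T = 1 − 0.5X.
Mole fractions y_i = n_i/n_T; K_p = p_B / (p_C^2) with p_i = y_i·P.
Setting this equal to 0.562 bar^-1 and taking the physical root (0 < X < 1) gives X = 0.681.

X = 0.681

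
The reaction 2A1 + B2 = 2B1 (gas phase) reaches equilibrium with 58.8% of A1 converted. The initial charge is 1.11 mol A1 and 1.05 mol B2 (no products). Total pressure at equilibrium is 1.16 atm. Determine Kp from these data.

Basis: 1.11 mol A1 initially; let X = conversion of A1. Extent ξ = 0.555X.
Moles: n_A1 = 1.11 − 1.11X; n_B2 = 1.05 − 0.555X; n_B1 = 1.11X.
Summing: n_T = 2.16 − 0.555X.
At X = 0.588: n_A1 = 0.457, n_B2 = 0.724, n_B1 = 0.653, n_T = 1.83.
p_i = (n_i/n_T)·P. Kp = p_B1^2 / (p_A1^2 p_B2) = 4.45 atm^-1.

Kp = 4.45 atm^-1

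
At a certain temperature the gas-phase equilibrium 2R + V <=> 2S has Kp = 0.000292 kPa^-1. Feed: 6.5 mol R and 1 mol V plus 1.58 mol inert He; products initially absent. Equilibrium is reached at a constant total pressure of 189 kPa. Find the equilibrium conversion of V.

X = 0.213

Take 1 mol V as basis and let X be its fractional conversion, so ξ = X.
Mole table: n_R = 6.5 − 2X; n_V = 1 − X; n_S = 2X; n_I = 1.58 (inert).
Summing: n_T = 9.08 − X.
Mole fractions y_i = n_i/n_T; Kp = p_S^2 / (p_R^2 p_V) with p_i = y_i·P.
Equating to 0.000292 kPa^-1 and solving on 0 < X < 1: X = 0.213.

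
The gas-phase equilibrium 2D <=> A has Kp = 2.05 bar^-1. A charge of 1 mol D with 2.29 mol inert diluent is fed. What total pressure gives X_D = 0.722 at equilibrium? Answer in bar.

P = 6.67 bar

Basis: 1 mol D initially; let X = conversion of D. Extent ξ = 0.5X.
Moles: n_D = 1 − X; n_A = 0.5X; n_I = 2.29 (inert).
Summing: n_T = 3.29 − 0.5X.
Kp = p_A / (p_D^2) with p_i = (n_i/n_T)·P.
At X = 0.722: the mole-fraction product g(X) = Π y_i^ν_i = 13.68. Since Kp = g(X)·P^{-1}, P = (g/Kp)^(1/1) = (13.68/2.05)^(1/1) = 6.67 bar.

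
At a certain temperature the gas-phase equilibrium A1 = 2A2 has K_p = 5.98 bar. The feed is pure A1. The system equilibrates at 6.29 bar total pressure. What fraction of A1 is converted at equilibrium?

Take 1 mol A1 as basis and let X be its fractional conversion, so ξ = X.
Moles: n_A1 = 1 − X; n_A2 = 2X.
Total moles n_T = 1 + X.
Mole fractions y_i = n_i/n_T; K_p = p_A2^2 / (p_A1) with p_i = y_i·P.
Setting this equal to 5.98 bar and taking the physical root (0 < X < 1) gives X = 0.438.

X = 0.438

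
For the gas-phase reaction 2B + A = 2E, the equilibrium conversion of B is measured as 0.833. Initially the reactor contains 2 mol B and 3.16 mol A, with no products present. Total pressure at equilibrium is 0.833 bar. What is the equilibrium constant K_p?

Take 2 mol B as basis and let X be its fractional conversion, so ξ = X.
Mole table: n_B = 2 − 2X; n_A = 3.16 − X; n_E = 2X.
n_T = Σnᵢ = 5.16 − X.
At X = 0.833: n_B = 0.334, n_A = 2.33, n_E = 1.67, n_T = 4.33.
p_i = (n_i/n_T)·P. K_p = p_E^2 / (p_B^2 p_A) = 55.5 bar^-1.

K_p = 55.5 bar^-1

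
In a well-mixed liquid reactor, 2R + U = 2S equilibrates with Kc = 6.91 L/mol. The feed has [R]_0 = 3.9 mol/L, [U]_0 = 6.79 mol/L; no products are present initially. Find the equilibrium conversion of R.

Let X = conversion of R; extent ξ = 3.9X/2 mol/L.
Concentrations: [R] = 3.9 − 3.9X; [U] = 6.79 − 1.95X; [S] = 3.9X.
Kc = [S]^2 / ([R]^2 [U]).
This equals 6.91 at X = 0.856 (the root in 0 < X < 1).

X = 0.856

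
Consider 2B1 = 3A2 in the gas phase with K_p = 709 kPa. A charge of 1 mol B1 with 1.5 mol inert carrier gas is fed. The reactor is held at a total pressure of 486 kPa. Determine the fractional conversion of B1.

Basis: 1 mol B1 initially; let X = conversion of B1. Extent ξ = 0.5X.
Moles: n_B1 = 1 − X; n_A2 = 1.5X; n_I = 1.5 (inert).
Total moles n_T = 2.5 + 0.5X.
Mole fractions y_i = n_i/n_T; K_p = p_A2^3 / (p_B1^2) with p_i = y_i·P.
Setting this equal to 709 kPa and taking the physical root (0 < X < 1) gives X = 0.589.

X = 0.589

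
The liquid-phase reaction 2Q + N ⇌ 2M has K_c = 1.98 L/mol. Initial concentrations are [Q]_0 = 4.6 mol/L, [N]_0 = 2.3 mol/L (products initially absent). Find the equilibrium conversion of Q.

X = 0.580

Let X = conversion of Q; extent ξ = 4.6X/2 mol/L.
Concentrations: [Q] = 4.6 − 4.6X; [N] = 2.3 − 2.3X; [M] = 4.6X.
K_c = [M]^2 / ([Q]^2 [N]).
This equals 1.98 at X = 0.580 (the root in 0 < X < 1).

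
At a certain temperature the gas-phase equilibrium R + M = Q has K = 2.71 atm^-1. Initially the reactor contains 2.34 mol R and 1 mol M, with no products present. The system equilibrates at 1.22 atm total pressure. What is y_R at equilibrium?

Take 1 mol M as basis and let X be its fractional conversion, so ξ = X.
Mole table: n_R = 2.34 − X; n_M = 1 − X; n_Q = X.
Summing: n_T = 3.34 − X.
y_i = n_i/n_T, p_i = y_i·P. K = p_Q / (p_R p_M).
Setting this equal to 2.71 atm^-1 and taking the physical root (0 < X < 1) gives X = 0.674.
Then n_R = 1.67, n_T = 2.67, so y_R = 0.625.

y_R = 0.625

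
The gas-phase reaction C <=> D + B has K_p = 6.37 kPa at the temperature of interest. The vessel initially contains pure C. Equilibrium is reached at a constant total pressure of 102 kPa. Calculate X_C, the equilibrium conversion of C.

X = 0.242

Take 1 mol C as basis and let X be its fractional conversion, so ξ = X.
At extent ξ: n_C = 1 − X; n_D = X; n_B = X.
Summing: n_T = 1 + X.
Mole fractions y_i = n_i/n_T; K_p = p_D p_B / (p_C) with p_i = y_i·P.
Equating to 6.37 kPa and solving on 0 < X < 1: X = 0.242.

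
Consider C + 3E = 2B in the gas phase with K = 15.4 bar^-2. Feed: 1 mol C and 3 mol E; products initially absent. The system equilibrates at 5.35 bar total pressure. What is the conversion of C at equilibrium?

Take 1 mol C as basis and let X be its fractional conversion, so ξ = X.
Species balance: n_C = 1 − X; n_E = 3 − 3X; n_B = 2X.
Total moles n_T = 4 − 2X.
Mole fractions y_i = n_i/n_T; K = p_B^2 / (p_C p_E^3) with p_i = y_i·P.
Equating to 15.4 bar^-2 and solving on 0 < X < 1: X = 0.812.

X = 0.812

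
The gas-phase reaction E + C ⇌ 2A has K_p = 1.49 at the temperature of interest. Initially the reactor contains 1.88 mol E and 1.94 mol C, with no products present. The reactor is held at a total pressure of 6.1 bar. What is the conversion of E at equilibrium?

X = 0.385

Basis: 1.88 mol E initially; let X = conversion of E. Extent ξ = 1.88X.
At extent ξ: n_E = 1.88 − 1.88X; n_C = 1.94 − 1.88X; n_A = 3.76X.
Since Δν = 0, n_T = 3.82 throughout.
With p_i = (n_i/n_T)P, K_p = p_A^2 / (p_E p_C).
Setting this equal to 1.49 and taking the physical root (0 < X < 1) gives X = 0.385.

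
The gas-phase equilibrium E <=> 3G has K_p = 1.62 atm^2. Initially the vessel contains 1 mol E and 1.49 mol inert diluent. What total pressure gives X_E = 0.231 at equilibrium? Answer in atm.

Let X = conversion of E (basis 1 mol E); extent of reaction ξ = X.
At extent ξ: n_E = 1 − X; n_G = 3X; n_I = 1.49 (inert).
Total moles n_T = 2.49 + 2X.
K_p = p_G^3 / (p_E) with p_i = (n_i/n_T)·P.
At X = 0.231: the mole-fraction product g(X) = Π y_i^ν_i = 0.04966. Since K_p = g(X)·P^{2}, P = (K_p/g)^(1/2) = (1.62/0.04966)^(1/2) = 5.71 atm.

P = 5.71 atm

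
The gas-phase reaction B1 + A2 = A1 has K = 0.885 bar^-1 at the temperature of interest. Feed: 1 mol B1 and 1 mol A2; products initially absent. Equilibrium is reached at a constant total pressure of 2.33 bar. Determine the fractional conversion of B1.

Take 1 mol B1 as basis and let X be its fractional conversion, so ξ = X.
Mole table: n_B1 = 1 − X; n_A2 = 1 − X; n_A1 = X.
Summing: n_T = 2 − X.
With p_i = (n_i/n_T)P, K = p_A1 / (p_B1 p_A2).
Setting this equal to 0.885 bar^-1 and taking the physical root (0 < X < 1) gives X = 0.429.

X = 0.429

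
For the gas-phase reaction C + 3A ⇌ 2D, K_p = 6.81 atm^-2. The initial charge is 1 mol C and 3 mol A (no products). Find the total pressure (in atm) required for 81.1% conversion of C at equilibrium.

Let X = conversion of C (basis 1 mol C); extent of reaction ξ = X.
Mole table: n_C = 1 − X; n_A = 3 − 3X; n_D = 2X.
Summing: n_T = 4 − 2X.
K_p = p_D^2 / (p_C p_A^3) with p_i = (n_i/n_T)·P.
At X = 0.811: the mole-fraction product g(X) = Π y_i^ν_i = 431.8. Since K_p = g(X)·P^{-2}, P = (g/K_p)^(1/2) = (431.8/6.81)^(1/2) = 7.96 atm.

P = 7.96 atm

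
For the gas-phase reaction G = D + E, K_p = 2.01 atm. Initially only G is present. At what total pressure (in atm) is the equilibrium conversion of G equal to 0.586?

Take 1 mol G as basis and let X be its fractional conversion, so ξ = X.
Mole table: n_G = 1 − X; n_D = X; n_E = X.
Summing: n_T = 1 + X.
K_p = p_D p_E / (p_G) with p_i = (n_i/n_T)·P.
At X = 0.586: the mole-fraction product g(X) = Π y_i^ν_i = 0.523. Since K_p = g(X)·P^{1}, P = (K_p/g)^(1/1) = (2.01/0.523)^(1/1) = 3.84 atm.

P = 3.84 atm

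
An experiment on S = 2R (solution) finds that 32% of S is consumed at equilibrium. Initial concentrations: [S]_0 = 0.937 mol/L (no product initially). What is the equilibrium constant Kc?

Let X = conversion of S.
Concentrations: [S] = 0.937 − 0.937X; [R] = 1.87X.
At X = 0.32: [S] = 0.637, [R] = 0.6.
Kc = [R]^2 / ([S]) = 0.564 mol/L.

Kc = 0.564 mol/L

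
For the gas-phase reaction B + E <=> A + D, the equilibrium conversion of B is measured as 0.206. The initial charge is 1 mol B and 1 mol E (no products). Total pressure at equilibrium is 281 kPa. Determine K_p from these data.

Basis: 1 mol B initially; let X = conversion of B. Extent ξ = X.
Mole table: n_B = 1 − X; n_E = 1 − X; n_A = X; n_D = X.
Total moles n_T = 2 (Δν = 0, constant).
At X = 0.206: n_B = 0.794, n_E = 0.794, n_A = 0.206, n_D = 0.206, n_T = 2.
p_i = (n_i/n_T)·P. K_p = p_A p_D / (p_B p_E) = 0.0673.

K_p = 0.0673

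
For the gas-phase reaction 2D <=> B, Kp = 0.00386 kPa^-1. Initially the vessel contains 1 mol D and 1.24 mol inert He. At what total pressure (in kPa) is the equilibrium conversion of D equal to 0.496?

Let X = conversion of D (basis 1 mol D); extent of reaction ξ = 0.5X.
Moles: n_D = 1 − X; n_B = 0.5X; n_I = 1.24 (inert).
n_T = Σnᵢ = 2.24 − 0.5X.
Kp = p_B / (p_D^2) with p_i = (n_i/n_T)·P.
At X = 0.496: the mole-fraction product g(X) = Π y_i^ν_i = 1.945. Since Kp = g(X)·P^{-1}, P = (g/Kp)^(1/1) = (1.945/0.00386)^(1/1) = 504 kPa.

P = 504 kPa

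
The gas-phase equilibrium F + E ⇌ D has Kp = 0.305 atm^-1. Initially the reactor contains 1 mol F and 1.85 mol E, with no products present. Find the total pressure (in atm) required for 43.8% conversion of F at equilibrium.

Basis: 1 mol F initially; let X = conversion of F. Extent ξ = X.
Moles: n_F = 1 − X; n_E = 1.85 − X; n_D = X.
Summing: n_T = 2.85 − X.
Kp = p_D / (p_F p_E) with p_i = (n_i/n_T)·P.
At X = 0.438: the mole-fraction product g(X) = Π y_i^ν_i = 1.331. Since Kp = g(X)·P^{-1}, P = (g/Kp)^(1/1) = (1.331/0.305)^(1/1) = 4.36 atm.

P = 4.36 atm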